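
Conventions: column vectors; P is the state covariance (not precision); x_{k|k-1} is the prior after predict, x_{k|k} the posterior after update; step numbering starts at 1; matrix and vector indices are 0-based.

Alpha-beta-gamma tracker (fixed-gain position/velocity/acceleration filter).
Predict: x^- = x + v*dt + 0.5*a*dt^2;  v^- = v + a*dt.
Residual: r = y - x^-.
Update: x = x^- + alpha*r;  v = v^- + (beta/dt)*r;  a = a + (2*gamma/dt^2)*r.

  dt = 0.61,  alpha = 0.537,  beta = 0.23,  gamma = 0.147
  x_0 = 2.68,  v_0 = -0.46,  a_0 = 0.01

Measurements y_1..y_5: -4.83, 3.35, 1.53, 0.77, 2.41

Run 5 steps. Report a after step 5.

step 1: x_pred=2.4013  r=-7.2313  x^+=-1.4819  v^+=-3.1804  a^+=-5.7035
step 2: x_pred=-4.4831  r=7.8331  x^+=-0.2767  v^+=-3.7061  a^+=0.4855
step 3: x_pred=-2.4471  r=3.9771  x^+=-0.3114  v^+=-1.9103  a^+=3.6279
step 4: x_pred=-0.8017  r=1.5717  x^+=0.0423  v^+=0.8953  a^+=4.8698
step 5: x_pred=1.4944  r=0.9156  x^+=1.9861  v^+=4.2111  a^+=5.5932

a_post = 5.5932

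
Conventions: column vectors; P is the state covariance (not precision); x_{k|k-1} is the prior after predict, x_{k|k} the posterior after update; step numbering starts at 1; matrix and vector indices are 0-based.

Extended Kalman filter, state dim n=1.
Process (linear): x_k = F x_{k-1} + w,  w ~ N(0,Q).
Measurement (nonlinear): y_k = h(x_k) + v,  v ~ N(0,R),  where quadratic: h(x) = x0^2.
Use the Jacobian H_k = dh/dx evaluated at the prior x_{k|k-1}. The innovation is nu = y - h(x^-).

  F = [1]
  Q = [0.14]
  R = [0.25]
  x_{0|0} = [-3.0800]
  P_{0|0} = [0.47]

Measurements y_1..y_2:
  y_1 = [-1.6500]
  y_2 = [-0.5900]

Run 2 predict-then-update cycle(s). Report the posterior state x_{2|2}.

x_post = [-0.5953]

step 1: x^-=[-3.0800]  P^-=[0.6100]  H_jac=[-6.1600]  S=[23.3968]  K=[-0.1606]  nu=[-11.1364]  x^+=[-1.2915]  P^+=[0.0065]
step 2: x^-=[-1.2915]  P^-=[0.1465]  H_jac=[-2.5829]  S=[1.2275]  K=[-0.3083]  nu=[-2.2579]  x^+=[-0.5953]  P^+=[0.0298]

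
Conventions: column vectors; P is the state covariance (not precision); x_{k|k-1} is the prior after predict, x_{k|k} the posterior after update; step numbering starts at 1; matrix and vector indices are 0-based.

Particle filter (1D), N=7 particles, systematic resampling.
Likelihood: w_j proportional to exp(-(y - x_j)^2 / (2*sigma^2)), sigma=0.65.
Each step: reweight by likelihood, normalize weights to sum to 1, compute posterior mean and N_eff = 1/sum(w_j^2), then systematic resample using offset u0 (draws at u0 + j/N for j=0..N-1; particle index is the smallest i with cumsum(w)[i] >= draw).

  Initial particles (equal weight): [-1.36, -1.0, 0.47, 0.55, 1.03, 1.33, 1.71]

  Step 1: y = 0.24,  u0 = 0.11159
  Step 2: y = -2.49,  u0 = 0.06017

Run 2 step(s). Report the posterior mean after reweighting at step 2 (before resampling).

step 1: w=[0.0170, 0.0570, 0.3304, 0.3140, 0.1681, 0.0862, 0.0273]  mean=0.5823  Neff=4.0366  idx=[2, 2, 2, 3, 3, 4, 5]
step 2: w=[0.2411, 0.2411, 0.2411, 0.1366, 0.1366, 0.0033, 0.0002]  mean=0.4939  Neff=4.7237  idx=[0, 0, 1, 2, 2, 3, 4]

post_mean = 0.4939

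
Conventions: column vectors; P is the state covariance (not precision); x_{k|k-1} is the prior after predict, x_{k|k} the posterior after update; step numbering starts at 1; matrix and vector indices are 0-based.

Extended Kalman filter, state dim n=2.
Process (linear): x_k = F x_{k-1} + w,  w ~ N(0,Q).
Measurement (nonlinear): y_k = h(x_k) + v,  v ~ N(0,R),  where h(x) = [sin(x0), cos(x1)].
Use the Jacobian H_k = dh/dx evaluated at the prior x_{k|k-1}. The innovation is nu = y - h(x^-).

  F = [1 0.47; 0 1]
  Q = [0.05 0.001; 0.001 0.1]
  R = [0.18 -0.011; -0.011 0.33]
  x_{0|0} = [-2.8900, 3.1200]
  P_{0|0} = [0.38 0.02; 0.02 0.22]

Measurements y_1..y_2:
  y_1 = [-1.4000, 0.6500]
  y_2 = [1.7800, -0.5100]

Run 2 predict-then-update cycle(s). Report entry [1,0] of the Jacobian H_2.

H_jac[1,0] = 0.0000

step 1: x^-=[-1.4236, 3.1200]  P^-=[0.4974 0.1244; 0.1244 0.3200]  H_jac=[0.1467 0.0000; 0.0000 -0.0216]  S=[0.1907 -0.0114; -0.0114 0.3301]  K=[0.3828 0.0051; 0.0946 -0.0177]  nu=[-0.4108, 1.6498]  x^+=[-1.5725, 3.0520]  P^+=[0.4695 0.1174; 0.1174 0.3182]
step 2: x^-=[-0.1381, 3.0520]  P^-=[0.7002 0.2680; 0.2680 0.4182]  H_jac=[0.9905 0.0000; 0.0000 -0.0895]  S=[0.8669 -0.0348; -0.0348 0.3333]  K=[0.8004 0.0115; 0.3029 -0.0807]  nu=[1.9176, 0.4860]  x^+=[1.4025, 3.5937]  P^+=[0.1453 0.0560; 0.0560 0.3347]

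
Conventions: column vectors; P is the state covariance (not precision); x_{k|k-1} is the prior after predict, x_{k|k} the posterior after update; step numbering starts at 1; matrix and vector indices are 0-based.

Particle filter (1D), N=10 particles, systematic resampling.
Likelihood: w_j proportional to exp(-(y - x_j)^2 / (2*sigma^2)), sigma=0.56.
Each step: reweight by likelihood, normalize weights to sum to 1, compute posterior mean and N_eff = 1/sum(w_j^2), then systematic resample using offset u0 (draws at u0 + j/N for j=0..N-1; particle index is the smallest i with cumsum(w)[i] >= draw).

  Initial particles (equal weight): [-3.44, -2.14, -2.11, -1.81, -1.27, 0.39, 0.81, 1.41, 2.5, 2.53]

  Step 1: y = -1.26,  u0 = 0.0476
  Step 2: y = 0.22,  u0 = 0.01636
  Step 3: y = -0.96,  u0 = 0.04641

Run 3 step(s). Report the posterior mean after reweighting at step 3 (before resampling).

post_mean = -1.2912

step 1: w=[0.0002, 0.1299, 0.1412, 0.2758, 0.4466, 0.0058, 0.0005, 0.0000, 0.0000, 0.0000]  mean=-1.6404  Neff=3.2016  idx=[1, 2, 2, 3, 3, 4, 4, 4, 4, 4]
step 2: w=[0.0009, 0.0012, 0.0012, 0.0094, 0.0094, 0.1956, 0.1956, 0.1956, 0.1956, 0.1956]  mean=-1.2830  Neff=5.2243  idx=[4, 5, 5, 6, 7, 7, 8, 8, 9, 9]
step 3: w=[0.0393, 0.1067, 0.1067, 0.1067, 0.1067, 0.1067, 0.1067, 0.1067, 0.1067, 0.1067]  mean=-1.2912  Neff=9.6069  idx=[1, 2, 2, 3, 4, 5, 6, 7, 8, 9]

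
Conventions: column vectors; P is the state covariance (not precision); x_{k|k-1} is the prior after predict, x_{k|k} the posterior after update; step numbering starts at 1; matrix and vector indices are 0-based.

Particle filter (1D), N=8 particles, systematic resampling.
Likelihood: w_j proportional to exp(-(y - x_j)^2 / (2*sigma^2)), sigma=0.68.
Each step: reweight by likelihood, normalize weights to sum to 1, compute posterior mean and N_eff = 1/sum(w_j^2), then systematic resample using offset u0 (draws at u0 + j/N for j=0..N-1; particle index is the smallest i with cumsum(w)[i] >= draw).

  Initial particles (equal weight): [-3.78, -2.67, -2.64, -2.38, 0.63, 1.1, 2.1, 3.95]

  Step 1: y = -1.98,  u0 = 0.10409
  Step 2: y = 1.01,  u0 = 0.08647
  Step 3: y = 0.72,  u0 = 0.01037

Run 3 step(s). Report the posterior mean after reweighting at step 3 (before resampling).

post_mean = -2.3859

step 1: w=[0.0144, 0.2854, 0.2982, 0.4017, 0.0003, 0.0000, 0.0000, 0.0000]  mean=-2.5595  Neff=3.0125  idx=[1, 1, 2, 2, 3, 3, 3, 3]
step 2: w=[0.0242, 0.0242, 0.0307, 0.0307, 0.2225, 0.2225, 0.2225, 0.2225]  mean=-2.4100  Neff=4.9725  idx=[3, 4, 5, 5, 6, 6, 7, 7]
step 3: w=[0.0227, 0.1396, 0.1396, 0.1396, 0.1396, 0.1396, 0.1396, 0.1396]  mean=-2.3859  Neff=7.3015  idx=[0, 1, 2, 3, 4, 5, 6, 7]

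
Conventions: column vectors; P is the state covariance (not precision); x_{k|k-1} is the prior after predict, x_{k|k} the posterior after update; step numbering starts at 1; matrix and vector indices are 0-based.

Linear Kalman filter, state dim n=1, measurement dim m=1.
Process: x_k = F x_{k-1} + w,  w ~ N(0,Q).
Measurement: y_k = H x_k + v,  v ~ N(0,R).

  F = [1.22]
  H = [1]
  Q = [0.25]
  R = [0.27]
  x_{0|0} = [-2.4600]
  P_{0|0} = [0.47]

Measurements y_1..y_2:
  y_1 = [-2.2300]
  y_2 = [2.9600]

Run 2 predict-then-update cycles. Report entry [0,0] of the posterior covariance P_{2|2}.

P_post[0,0] = 0.1825

step 1: x^-=[-3.0012]  P^-=[0.9495]  S=[1.2195]  K=[0.7786]  nu=[0.7712]  x^+=[-2.4007]  P^+=[0.2102]
step 2: x^-=[-2.9289]  P^-=[0.5629]  S=[0.8329]  K=[0.6758]  nu=[5.8889]  x^+=[1.0510]  P^+=[0.1825]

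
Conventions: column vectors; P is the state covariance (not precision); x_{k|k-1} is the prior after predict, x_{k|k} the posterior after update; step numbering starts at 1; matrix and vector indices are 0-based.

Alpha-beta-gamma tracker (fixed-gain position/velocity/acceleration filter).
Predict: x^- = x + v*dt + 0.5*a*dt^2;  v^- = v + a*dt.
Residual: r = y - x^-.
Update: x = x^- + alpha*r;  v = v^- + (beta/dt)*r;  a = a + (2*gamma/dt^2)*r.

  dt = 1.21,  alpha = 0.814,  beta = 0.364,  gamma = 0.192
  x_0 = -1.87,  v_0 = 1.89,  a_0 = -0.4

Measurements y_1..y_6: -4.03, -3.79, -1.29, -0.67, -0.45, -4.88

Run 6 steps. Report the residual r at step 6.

step 1: x_pred=0.1241  r=-4.1541  x^+=-3.2573  v^+=0.1563  a^+=-1.4895
step 2: x_pred=-4.1586  r=0.3686  x^+=-3.8586  v^+=-1.5351  a^+=-1.3929
step 3: x_pred=-6.7357  r=5.4457  x^+=-2.3029  v^+=-1.5823  a^+=0.0354
step 4: x_pred=-4.1915  r=3.5215  x^+=-1.3250  v^+=-0.4800  a^+=0.9590
step 5: x_pred=-1.2038  r=0.7538  x^+=-0.5902  v^+=0.9071  a^+=1.1567
step 6: x_pred=1.3542  r=-6.2342  x^+=-3.7204  v^+=0.4314  a^+=-0.4784

resid = -6.2342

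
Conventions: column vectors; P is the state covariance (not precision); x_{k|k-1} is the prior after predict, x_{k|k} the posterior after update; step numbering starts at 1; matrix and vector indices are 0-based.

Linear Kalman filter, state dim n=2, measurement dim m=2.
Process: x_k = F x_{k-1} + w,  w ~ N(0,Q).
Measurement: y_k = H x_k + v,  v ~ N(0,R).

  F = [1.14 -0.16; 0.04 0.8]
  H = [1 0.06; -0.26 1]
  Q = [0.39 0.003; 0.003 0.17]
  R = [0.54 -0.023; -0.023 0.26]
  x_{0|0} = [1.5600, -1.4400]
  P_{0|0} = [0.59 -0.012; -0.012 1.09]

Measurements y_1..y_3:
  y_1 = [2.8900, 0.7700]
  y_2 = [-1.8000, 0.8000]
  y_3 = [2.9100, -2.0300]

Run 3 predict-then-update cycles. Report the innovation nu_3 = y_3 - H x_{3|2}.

innov = [3.1550, -2.6111]

step 1: x^-=[2.0088, -1.0896]  P^-=[1.1890 -0.1205; -0.1205 0.8678]  S=[1.7177 -0.3987; -0.3987 1.2708]  K=[0.6574 -0.1318; 0.1342 0.7496]  nu=[0.9466, 2.3819]  x^+=[2.3171, 0.8228]  P^+=[0.3555 0.0430; 0.0430 0.2030]
step 2: x^-=[2.5098, 0.7509]  P^-=[0.8415 0.0322; 0.0322 0.3032]  S=[1.3864 -0.1919; -0.1919 0.6034]  K=[0.5916 -0.1211; 0.1088 0.5233]  nu=[-4.3549, 0.7016]  x^+=[-0.1513, 0.6444]  P^+=[0.3199 0.0381; 0.0381 0.1435]
step 3: x^-=[-0.2756, 0.5095]  P^-=[0.7956 0.0337; 0.0337 0.2648]  S=[1.3406 -0.1808; -0.1808 0.5610]  K=[0.5785 -0.1222; 0.1030 0.4895]  nu=[3.1550, -2.6111]  x^+=[1.8686, -0.4437]  P^+=[0.3130 0.0363; 0.0363 0.1343]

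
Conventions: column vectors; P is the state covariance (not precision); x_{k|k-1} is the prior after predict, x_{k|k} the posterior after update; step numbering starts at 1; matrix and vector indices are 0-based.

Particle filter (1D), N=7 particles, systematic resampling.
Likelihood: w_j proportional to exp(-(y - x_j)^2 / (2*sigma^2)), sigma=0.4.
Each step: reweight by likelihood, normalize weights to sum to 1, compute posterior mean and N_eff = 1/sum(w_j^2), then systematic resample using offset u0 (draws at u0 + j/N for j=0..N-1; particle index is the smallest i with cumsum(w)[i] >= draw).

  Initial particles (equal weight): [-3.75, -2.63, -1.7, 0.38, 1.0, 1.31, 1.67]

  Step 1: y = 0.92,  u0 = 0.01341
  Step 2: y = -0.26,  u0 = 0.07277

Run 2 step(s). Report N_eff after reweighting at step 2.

step 1: w=[0.0000, 0.0000, 0.0000, 0.1847, 0.4504, 0.2857, 0.0792]  mean=1.0271  Neff=3.0783  idx=[3, 3, 4, 4, 4, 5, 5]
step 2: w=[0.4810, 0.4810, 0.0121, 0.0121, 0.0121, 0.0008, 0.0008]  mean=0.4040  Neff=2.1587  idx=[0, 0, 0, 1, 1, 1, 1]

N_eff = 2.1587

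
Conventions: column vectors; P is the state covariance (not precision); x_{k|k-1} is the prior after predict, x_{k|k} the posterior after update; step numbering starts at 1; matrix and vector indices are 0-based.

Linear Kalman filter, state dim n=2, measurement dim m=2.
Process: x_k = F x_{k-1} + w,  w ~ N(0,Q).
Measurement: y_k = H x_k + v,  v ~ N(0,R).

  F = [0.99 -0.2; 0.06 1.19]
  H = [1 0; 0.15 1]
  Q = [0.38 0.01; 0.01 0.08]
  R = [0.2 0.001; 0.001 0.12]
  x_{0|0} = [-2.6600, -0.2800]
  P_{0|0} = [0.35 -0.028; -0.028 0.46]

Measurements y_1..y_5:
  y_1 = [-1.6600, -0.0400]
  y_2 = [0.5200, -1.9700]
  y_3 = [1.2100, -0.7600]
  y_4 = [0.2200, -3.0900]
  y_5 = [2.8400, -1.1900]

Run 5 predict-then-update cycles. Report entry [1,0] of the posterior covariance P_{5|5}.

P_post[1,0] = -0.0144

step 1: x^-=[-2.5774, -0.4928]  P^-=[0.7525 -0.1113; -0.1113 0.7287]  S=[0.9525 0.0025; 0.0025 0.8322]  K=[0.7900 -0.0006; -0.1192 0.8559]  nu=[0.9174, 0.8394]  x^+=[-1.8531, 0.1163]  P^+=[0.1580 -0.0230; -0.0230 0.1060]
step 2: x^-=[-1.8578, 0.0272]  P^-=[0.5482 -0.0326; -0.0326 0.2274]  S=[0.7482 0.0506; 0.0506 0.3500]  K=[0.7302 0.0361; -0.0875 0.6485]  nu=[2.3778, -1.7186]  x^+=[-0.1835, -1.2953]  P^+=[0.1461 -0.0168; -0.0168 0.0803]
step 3: x^-=[0.0774, -1.5524]  P^-=[0.5331 -0.0201; -0.0201 0.1918]  S=[0.7331 0.0609; 0.0609 0.3178]  K=[0.7230 0.0499; -0.0780 0.6090]  nu=[1.1326, 0.7808]  x^+=[0.9353, -1.1652]  P^+=[0.1447 -0.0150; -0.0150 0.0753]
step 4: x^-=[1.1590, -1.3305]  P^-=[0.5307 -0.0168; -0.0168 0.1849]  S=[0.7307 0.0638; 0.0638 0.3118]  K=[0.7216 0.0538; -0.0754 0.6004]  nu=[-0.9390, -1.9334]  x^+=[0.3775, -2.4205]  P^+=[0.1444 -0.0145; -0.0145 0.0741]
step 5: x^-=[0.8578, -2.8577]  P^-=[0.5302 -0.0160; -0.0160 0.1835]  S=[0.7302 0.0646; 0.0646 0.3106]  K=[0.7213 0.0547; -0.0748 0.5985]  nu=[1.9822, 1.5391]  x^+=[2.3717, -2.0848]  P^+=[0.1443 -0.0144; -0.0144 0.0739]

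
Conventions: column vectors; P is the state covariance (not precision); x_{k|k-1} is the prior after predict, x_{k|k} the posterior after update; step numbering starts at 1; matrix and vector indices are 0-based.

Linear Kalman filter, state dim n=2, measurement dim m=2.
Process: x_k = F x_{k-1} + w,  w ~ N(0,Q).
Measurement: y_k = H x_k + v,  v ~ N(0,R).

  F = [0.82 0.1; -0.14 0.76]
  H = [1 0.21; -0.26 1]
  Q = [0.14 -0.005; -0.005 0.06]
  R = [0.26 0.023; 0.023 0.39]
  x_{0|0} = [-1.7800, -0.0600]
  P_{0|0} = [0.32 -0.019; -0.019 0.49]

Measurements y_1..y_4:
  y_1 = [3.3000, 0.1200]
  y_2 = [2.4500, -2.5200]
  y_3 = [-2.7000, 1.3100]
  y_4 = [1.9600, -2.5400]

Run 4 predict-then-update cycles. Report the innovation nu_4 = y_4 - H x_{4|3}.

innov = [2.4549, -2.5728]

step 1: x^-=[-1.4656, 0.2036]  P^-=[0.3570 -0.0161; -0.0161 0.3533]  S=[0.6258 -0.0108; -0.0108 0.7758]  K=[0.5627 -0.1325; 0.1009 0.4622]  nu=[4.7228, -0.4647]  x^+=[1.2536, 0.4652]  P^+=[0.1436 -0.0014; -0.0014 0.1822]
step 2: x^-=[1.0745, 0.1781]  P^-=[0.2381 -0.0085; -0.0085 0.1684]  S=[0.5020 -0.0116; -0.0116 0.5789]  K=[0.4682 -0.1122; 0.0603 0.2959]  nu=[1.3381, -2.4187]  x^+=[1.9725, -0.4568]  P^+=[0.1196 -0.0019; -0.0019 0.1163]
step 3: x^-=[1.5718, -0.6233]  P^-=[0.2212 -0.0111; -0.0111 0.1299]  S=[0.4823 -0.0177; -0.0177 0.5406]  K=[0.4498 -0.1121; 0.0427 0.2470]  nu=[-4.1409, 2.3420]  x^+=[-0.5533, -0.2216]  P^+=[0.1151 -0.0035; -0.0035 0.0964]
step 4: x^-=[-0.4758, -0.0910]  P^-=[0.2178 -0.0130; -0.0130 0.1187]  S=[0.4776 -0.0210; -0.0210 0.5302]  K=[0.4453 -0.1137; 0.0352 0.2316]  nu=[2.4549, -2.5728]  x^+=[0.9099, -0.6006]  P^+=[0.1141 -0.0044; -0.0044 0.0900]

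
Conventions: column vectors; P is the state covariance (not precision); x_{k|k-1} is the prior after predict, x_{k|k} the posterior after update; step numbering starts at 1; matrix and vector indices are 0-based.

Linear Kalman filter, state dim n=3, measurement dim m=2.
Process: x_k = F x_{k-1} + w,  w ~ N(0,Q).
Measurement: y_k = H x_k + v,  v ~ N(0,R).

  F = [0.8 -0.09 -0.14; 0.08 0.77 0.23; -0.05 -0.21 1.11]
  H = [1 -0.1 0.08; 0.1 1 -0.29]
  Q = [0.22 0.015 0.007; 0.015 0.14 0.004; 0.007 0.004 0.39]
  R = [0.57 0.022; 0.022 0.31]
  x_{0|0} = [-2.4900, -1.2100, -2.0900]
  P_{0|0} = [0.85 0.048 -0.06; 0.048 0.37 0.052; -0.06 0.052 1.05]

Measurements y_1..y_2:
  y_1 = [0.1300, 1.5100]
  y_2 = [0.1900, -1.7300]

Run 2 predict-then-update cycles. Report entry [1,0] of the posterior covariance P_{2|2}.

step 1: x^-=[-1.5905, -1.6116, -1.9413]  P^-=[0.7954 0.0221 -0.2484; 0.0221 0.4425 0.2435; -0.2484 0.2435 1.6856]  S=[1.3326 0.1367; 0.1367 0.7798]  K=[0.5677 0.1232; -0.0521 0.4889; -0.0692 -0.3343]  nu=[1.7146, 2.7177]  x^+=[-0.2822, -0.3724, -2.9686]  P^+=[0.3350 -0.0225 -0.1368; -0.0225 0.2595 0.3684; -0.1368 0.3684 1.5857]
step 2: x^-=[0.2234, -0.9921, -3.2028]  P^-=[0.5107 -0.1173 -0.3927; -0.1173 0.5025 0.6533; -0.3927 0.6533 2.1990]  S=[1.0500 0.0376; 0.0376 0.6230]  K=[0.4659 0.0484; -0.1274 0.4914; -0.2678 -0.0219]  nu=[0.1236, -1.6890]  x^+=[0.1993, -1.8379, -3.1989]  P^+=[0.2796 -0.0781 -0.2601; -0.0781 0.3398 0.6290; -0.2601 0.6290 2.1229]

P_post[1,0] = -0.0781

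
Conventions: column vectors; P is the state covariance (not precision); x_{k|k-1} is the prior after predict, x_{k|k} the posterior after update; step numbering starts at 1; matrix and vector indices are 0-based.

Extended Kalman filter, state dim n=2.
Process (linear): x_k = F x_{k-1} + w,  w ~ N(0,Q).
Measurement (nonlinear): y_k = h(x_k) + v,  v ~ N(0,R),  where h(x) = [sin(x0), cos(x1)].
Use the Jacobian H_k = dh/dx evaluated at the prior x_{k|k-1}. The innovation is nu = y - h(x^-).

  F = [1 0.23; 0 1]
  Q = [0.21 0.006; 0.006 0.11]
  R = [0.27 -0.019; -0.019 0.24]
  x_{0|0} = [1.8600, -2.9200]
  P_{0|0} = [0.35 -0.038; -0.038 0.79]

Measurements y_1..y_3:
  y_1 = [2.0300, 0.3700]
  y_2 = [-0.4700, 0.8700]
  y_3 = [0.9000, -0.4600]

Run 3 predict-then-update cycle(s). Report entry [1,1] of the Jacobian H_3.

step 1: x^-=[1.1884, -2.9200]  P^-=[0.5843 0.1497; 0.1497 0.9000]  H_jac=[0.3731 0.0000; 0.0000 0.2198]  S=[0.3514 -0.0067; -0.0067 0.2835]  K=[0.6230 0.1308; 0.1724 0.7019]  nu=[1.1022, 1.3455]  x^+=[2.0512, -1.7856]  P^+=[0.4442 0.0890; 0.0890 0.7515]
step 2: x^-=[1.6405, -1.7856]  P^-=[0.7349 0.2679; 0.2679 0.8615]  H_jac=[-0.0697 0.0000; 0.0000 0.9770]  S=[0.2736 -0.0372; -0.0372 1.0624]  K=[-0.1543 0.2409; 0.0398 0.7937]  nu=[-1.4676, 1.0831]  x^+=[2.1280, -0.9843]  P^+=[0.6639 0.0622; 0.0622 0.1942]
step 3: x^-=[1.9016, -0.9843]  P^-=[0.9128 0.1128; 0.1128 0.3042]  H_jac=[-0.3248 0.0000; 0.0000 0.8329]  S=[0.3663 -0.0495; -0.0495 0.4510]  K=[-0.7930 0.1213; -0.0245 0.5591]  nu=[-0.0458, -1.0134]  x^+=[1.8149, -1.5498]  P^+=[0.6663 0.0530; 0.0530 0.1617]

H_jac[1,1] = 0.8329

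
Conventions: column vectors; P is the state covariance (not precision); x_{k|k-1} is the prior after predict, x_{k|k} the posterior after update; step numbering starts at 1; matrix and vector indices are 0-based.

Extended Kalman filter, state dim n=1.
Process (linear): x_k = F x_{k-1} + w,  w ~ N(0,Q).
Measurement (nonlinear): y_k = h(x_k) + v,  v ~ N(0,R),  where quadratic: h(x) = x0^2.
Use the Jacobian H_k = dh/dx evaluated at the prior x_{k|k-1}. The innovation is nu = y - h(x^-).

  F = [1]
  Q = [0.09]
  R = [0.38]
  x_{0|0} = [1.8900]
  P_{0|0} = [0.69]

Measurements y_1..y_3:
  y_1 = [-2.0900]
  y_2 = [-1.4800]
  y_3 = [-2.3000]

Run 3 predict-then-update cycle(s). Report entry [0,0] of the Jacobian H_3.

step 1: x^-=[1.8900]  P^-=[0.7800]  H_jac=[3.7800]  S=[11.5250]  K=[0.2558]  nu=[-5.6621]  x^+=[0.4415]  P^+=[0.0257]
step 2: x^-=[0.4415]  P^-=[0.1157]  H_jac=[0.8830]  S=[0.4702]  K=[0.2173]  nu=[-1.6749]  x^+=[0.0775]  P^+=[0.0935]
step 3: x^-=[0.0775]  P^-=[0.1835]  H_jac=[0.1551]  S=[0.3844]  K=[0.0740]  nu=[-2.3060]  x^+=[-0.0932]  P^+=[0.1814]

H_jac[0,0] = 0.1551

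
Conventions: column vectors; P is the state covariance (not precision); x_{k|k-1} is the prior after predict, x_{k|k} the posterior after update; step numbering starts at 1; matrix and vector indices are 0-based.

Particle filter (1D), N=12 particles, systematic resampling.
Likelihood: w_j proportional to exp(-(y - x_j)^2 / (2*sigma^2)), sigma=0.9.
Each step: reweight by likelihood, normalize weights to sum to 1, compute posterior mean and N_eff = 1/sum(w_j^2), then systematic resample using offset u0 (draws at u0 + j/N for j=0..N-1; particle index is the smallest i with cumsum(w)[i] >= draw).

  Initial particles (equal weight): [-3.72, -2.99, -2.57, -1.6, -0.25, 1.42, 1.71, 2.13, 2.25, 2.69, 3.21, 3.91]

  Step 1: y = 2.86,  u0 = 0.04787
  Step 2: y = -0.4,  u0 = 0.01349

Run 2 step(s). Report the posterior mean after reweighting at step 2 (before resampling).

step 1: w=[0.0000, 0.0000, 0.0000, 0.0000, 0.0005, 0.0598, 0.0950, 0.1547, 0.1708, 0.2111, 0.1993, 0.1088]  mean=2.5940  Neff=6.1798  idx=[5, 6, 7, 7, 8, 8, 9, 9, 10, 10, 10, 11]
step 2: w=[0.4891, 0.2420, 0.0727, 0.0727, 0.0495, 0.0495, 0.0104, 0.0104, 0.0012, 0.0012, 0.0012, 0.0000]  mean=1.7087  Neff=3.1902  idx=[0, 0, 0, 0, 0, 0, 1, 1, 1, 2, 3, 5]

post_mean = 1.7087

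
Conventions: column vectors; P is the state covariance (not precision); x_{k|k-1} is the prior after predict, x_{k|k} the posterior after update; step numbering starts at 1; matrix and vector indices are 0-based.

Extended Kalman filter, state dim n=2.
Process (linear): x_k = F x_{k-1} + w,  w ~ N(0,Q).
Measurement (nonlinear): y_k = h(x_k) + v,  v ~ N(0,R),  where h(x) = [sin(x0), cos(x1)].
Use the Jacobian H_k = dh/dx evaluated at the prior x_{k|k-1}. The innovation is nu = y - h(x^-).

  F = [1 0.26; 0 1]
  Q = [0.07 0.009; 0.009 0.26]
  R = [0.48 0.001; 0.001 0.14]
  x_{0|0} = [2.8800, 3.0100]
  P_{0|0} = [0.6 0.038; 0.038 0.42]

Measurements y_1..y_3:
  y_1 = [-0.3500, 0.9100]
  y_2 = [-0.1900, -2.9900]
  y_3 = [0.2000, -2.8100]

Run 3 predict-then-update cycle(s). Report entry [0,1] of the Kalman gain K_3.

step 1: x^-=[3.6626, 3.0100]  P^-=[0.7182 0.1562; 0.1562 0.6800]  H_jac=[-0.8673 0.0000; 0.0000 -0.1312]  S=[1.0202 0.0188; 0.0188 0.1517]  K=[-0.6094 -0.0597; -0.1222 -0.5730]  nu=[0.1478, 1.9014]  x^+=[3.4591, 1.9024]  P^+=[0.3373 0.0683; 0.0683 0.6123]
step 2: x^-=[3.9537, 1.9024]  P^-=[0.4843 0.2365; 0.2365 0.8723]  H_jac=[-0.6879 0.0000; 0.0000 -0.9455]  S=[0.7092 0.1548; 0.1548 0.9198]  K=[-0.4326 -0.1703; -0.0349 -0.8908]  nu=[0.5358, -2.6644]  x^+=[4.1757, 4.2571]  P^+=[0.3021 0.0257; 0.0257 0.1319]
step 3: x^-=[5.2826, 4.2571]  P^-=[0.3943 0.0690; 0.0690 0.3919]  H_jac=[0.5398 0.0000; 0.0000 0.8981]  S=[0.5949 0.0344; 0.0344 0.4562]  K=[0.3515 0.1093; 0.0180 0.7703]  nu=[1.0418, -2.3703]  x^+=[5.3897, 2.4499]  P^+=[0.3128 0.0174; 0.0174 0.1201]

K[0,1] = 0.1093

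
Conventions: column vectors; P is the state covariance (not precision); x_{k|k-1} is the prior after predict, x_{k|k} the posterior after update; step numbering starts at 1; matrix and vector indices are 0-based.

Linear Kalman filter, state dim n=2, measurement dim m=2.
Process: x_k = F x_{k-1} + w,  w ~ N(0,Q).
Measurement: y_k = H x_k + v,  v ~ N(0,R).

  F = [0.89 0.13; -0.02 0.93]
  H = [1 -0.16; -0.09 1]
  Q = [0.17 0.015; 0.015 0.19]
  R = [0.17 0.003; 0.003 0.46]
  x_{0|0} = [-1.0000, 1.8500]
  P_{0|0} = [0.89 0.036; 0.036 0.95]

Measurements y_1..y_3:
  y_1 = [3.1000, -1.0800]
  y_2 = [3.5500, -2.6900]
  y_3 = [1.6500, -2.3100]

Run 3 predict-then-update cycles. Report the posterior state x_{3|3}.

x_post = [1.7550, -1.6551]

step 1: x^-=[-0.6495, 1.7405]  P^-=[0.8994 0.1437; 0.1437 1.0107]  S=[1.0492 -0.0939; -0.0939 1.4521]  K=[0.8440 0.0978; 0.0446 0.6900]  nu=[4.0280, -2.8790]  x^+=[2.4685, -0.0664]  P^+=[0.1536 0.0613; 0.0613 0.3230]
step 2: x^-=[2.1884, -0.1111]  P^-=[0.3113 0.1019; 0.1019 0.4672]  S=[0.4606 0.0036; 0.0036 0.9114]  K=[0.6398 0.0786; 0.0550 0.5023]  nu=[1.3439, -2.3819]  x^+=[2.8610, -1.2337]  P^+=[0.1168 0.0486; 0.0486 0.2356]
step 3: x^-=[2.3859, -1.2045]  P^-=[0.2777 0.0815; 0.0815 0.3920]  S=[0.4317 -0.0021; -0.0021 0.8396]  K=[0.6135 0.0688; 0.0456 0.4583]  nu=[-0.9287, -0.8907]  x^+=[1.7550, -1.6551]  P^+=[0.1115 0.0435; 0.0435 0.2149]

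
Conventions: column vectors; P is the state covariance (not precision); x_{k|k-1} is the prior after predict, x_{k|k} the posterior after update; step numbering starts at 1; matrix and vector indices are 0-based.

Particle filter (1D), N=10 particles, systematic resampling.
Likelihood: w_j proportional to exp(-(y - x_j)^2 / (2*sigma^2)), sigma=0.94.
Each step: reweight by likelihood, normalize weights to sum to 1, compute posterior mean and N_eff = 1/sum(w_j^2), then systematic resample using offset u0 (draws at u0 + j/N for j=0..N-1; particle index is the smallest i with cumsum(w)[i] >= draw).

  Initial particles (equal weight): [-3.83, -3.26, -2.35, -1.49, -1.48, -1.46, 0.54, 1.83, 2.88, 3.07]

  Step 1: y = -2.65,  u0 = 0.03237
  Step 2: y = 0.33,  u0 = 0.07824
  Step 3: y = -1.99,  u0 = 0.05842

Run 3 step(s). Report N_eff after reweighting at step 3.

step 1: w=[0.1265, 0.2253, 0.2643, 0.1299, 0.1282, 0.1248, 0.0009, 0.0000, 0.0000, 0.0000]  mean=-2.4054  Neff=5.3893  idx=[0, 1, 1, 1, 2, 2, 3, 3, 4, 5]
step 2: w=[0.0001, 0.0010, 0.0010, 0.0010, 0.0259, 0.0259, 0.2314, 0.2314, 0.2362, 0.2460]  mean=-1.5305  Neff=4.4492  idx=[6, 6, 6, 7, 7, 8, 8, 9, 9, 9]
step 3: w=[0.1006, 0.1006, 0.1006, 0.1006, 0.1006, 0.1001, 0.1001, 0.0989, 0.0989, 0.0989]  mean=-1.4791  Neff=9.9994  idx=[0, 1, 2, 3, 4, 5, 6, 7, 8, 9]

N_eff = 9.9994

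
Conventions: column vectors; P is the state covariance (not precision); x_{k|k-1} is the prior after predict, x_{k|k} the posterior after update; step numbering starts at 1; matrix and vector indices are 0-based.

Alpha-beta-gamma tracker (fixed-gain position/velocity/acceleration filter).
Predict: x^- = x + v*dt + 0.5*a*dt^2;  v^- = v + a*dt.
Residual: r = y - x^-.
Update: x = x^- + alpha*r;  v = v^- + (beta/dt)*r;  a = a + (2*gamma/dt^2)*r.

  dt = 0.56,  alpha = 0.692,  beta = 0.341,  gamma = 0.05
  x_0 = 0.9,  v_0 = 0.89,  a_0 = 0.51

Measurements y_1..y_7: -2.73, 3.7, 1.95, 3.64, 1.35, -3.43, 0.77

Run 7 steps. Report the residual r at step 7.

step 1: x_pred=1.4784  r=-4.2084  x^+=-1.4338  v^+=-1.3870  a^+=-0.8320
step 2: x_pred=-2.3410  r=6.0410  x^+=1.8394  v^+=1.8256  a^+=1.0944
step 3: x_pred=3.0333  r=-1.0833  x^+=2.2837  v^+=1.7788  a^+=0.7489
step 4: x_pred=3.3972  r=0.2428  x^+=3.5652  v^+=2.3460  a^+=0.8263
step 5: x_pred=5.0086  r=-3.6586  x^+=2.4768  v^+=0.5810  a^+=-0.3403
step 6: x_pred=2.7488  r=-6.1788  x^+=-1.5269  v^+=-3.3721  a^+=-2.3106
step 7: x_pred=-3.7776  r=4.5476  x^+=-0.6307  v^+=-1.8968  a^+=-0.8605

resid = 4.5476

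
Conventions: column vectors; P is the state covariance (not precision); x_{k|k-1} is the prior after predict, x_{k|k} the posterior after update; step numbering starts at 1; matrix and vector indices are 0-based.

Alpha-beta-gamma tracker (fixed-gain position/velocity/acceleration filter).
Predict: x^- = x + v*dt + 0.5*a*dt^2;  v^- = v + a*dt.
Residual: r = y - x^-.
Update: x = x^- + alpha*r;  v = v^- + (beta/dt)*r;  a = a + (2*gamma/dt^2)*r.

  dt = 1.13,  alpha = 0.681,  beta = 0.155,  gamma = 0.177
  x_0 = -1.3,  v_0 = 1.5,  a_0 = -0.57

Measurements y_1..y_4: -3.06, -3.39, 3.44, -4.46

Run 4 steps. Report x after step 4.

x_post = -3.3951

step 1: x_pred=0.0311  r=-3.0911  x^+=-2.0739  v^+=0.4319  a^+=-1.4270
step 2: x_pred=-2.4969  r=-0.8931  x^+=-3.1051  v^+=-1.3031  a^+=-1.6745
step 3: x_pred=-5.6467  r=9.0867  x^+=0.5414  v^+=-1.9489  a^+=0.8446
step 4: x_pred=-1.1217  r=-3.3383  x^+=-3.3951  v^+=-1.4524  a^+=-0.0809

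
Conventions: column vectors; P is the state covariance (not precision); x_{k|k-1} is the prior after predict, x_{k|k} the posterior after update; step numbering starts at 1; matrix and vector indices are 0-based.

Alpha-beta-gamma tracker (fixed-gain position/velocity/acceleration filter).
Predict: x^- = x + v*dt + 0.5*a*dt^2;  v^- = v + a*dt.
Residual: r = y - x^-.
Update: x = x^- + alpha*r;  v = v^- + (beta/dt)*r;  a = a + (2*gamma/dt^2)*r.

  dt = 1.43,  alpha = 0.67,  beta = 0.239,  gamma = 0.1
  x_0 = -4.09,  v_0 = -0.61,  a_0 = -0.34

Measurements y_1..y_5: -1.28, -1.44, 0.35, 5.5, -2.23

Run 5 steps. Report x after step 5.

step 1: x_pred=-5.3099  r=4.0299  x^+=-2.6099  v^+=-0.4227  a^+=0.0541
step 2: x_pred=-3.1589  r=1.7189  x^+=-2.0072  v^+=-0.0579  a^+=0.2223
step 3: x_pred=-1.8629  r=2.2129  x^+=-0.3802  v^+=0.6297  a^+=0.4387
step 4: x_pred=0.9688  r=4.5312  x^+=4.0047  v^+=2.0144  a^+=0.8819
step 5: x_pred=7.7869  r=-10.0169  x^+=1.0756  v^+=1.6013  a^+=-0.0978

x_post = 1.0756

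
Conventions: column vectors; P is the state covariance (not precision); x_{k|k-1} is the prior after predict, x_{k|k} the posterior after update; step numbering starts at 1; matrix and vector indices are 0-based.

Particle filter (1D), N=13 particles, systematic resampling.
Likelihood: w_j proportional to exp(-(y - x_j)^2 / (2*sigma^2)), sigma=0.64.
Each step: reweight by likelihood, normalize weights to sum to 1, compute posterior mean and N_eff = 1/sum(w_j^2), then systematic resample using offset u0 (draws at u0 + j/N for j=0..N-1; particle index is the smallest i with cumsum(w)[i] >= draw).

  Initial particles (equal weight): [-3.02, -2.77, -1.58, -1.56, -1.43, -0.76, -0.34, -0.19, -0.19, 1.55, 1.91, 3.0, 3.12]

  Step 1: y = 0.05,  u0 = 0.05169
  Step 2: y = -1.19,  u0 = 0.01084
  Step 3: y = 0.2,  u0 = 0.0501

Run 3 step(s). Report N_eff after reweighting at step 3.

N_eff = 11.6503

step 1: w=[0.0000, 0.0000, 0.0116, 0.0125, 0.0205, 0.1331, 0.2462, 0.2764, 0.2764, 0.0190, 0.0043, 0.0000, 0.0000]  mean=-0.3192  Neff=4.3069  idx=[5, 5, 6, 6, 6, 7, 7, 7, 7, 8, 8, 8, 8]
step 2: w=[0.1535, 0.1535, 0.0796, 0.0796, 0.0796, 0.0568, 0.0568, 0.0568, 0.0568, 0.0568, 0.0568, 0.0568, 0.0568]  mean=-0.4008  Neff=10.8778  idx=[0, 0, 1, 1, 2, 3, 4, 5, 6, 7, 9, 10, 11]
step 3: w=[0.0387, 0.0387, 0.0387, 0.0387, 0.0836, 0.0836, 0.0836, 0.0991, 0.0991, 0.0991, 0.0991, 0.0991, 0.0991]  mean=-0.3159  Neff=11.6503  idx=[1, 3, 4, 5, 6, 7, 8, 8, 9, 10, 11, 11, 12]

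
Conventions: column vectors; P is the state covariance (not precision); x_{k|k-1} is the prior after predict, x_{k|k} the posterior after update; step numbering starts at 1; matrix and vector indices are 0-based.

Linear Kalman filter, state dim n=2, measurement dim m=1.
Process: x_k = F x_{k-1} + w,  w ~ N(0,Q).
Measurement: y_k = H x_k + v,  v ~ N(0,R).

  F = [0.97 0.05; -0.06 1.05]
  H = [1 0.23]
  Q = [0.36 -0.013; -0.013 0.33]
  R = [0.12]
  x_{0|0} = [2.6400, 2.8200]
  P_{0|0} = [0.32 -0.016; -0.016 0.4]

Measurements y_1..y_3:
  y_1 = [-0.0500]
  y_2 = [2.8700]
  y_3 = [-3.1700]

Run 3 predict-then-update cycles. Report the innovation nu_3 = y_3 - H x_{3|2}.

step 1: x^-=[2.7018, 2.8026]  P^-=[0.6605 -0.0269; -0.0269 0.7742]  S=[0.8091]  K=[0.8087; 0.1869]  nu=[-3.3964]  x^+=[-0.0449, 2.1680]  P^+=[0.1313 -0.1491; -0.1491 0.7459]
step 2: x^-=[0.0648, 2.2791]  P^-=[0.4710 -0.1329; -0.1329 1.1716]  S=[0.5918]  K=[0.7442; 0.2307]  nu=[2.2810]  x^+=[1.7623, 2.8053]  P^+=[0.1432 -0.2345; -0.2345 1.1401]
step 3: x^-=[1.8497, 2.8399]  P^-=[0.4749 -0.1997; -0.1997 1.6171]  S=[0.5886]  K=[0.7288; 0.2927]  nu=[-5.6728]  x^+=[-2.2847, 1.1795]  P^+=[0.1623 -0.3252; -0.3252 1.5667]

innov = [-5.6728]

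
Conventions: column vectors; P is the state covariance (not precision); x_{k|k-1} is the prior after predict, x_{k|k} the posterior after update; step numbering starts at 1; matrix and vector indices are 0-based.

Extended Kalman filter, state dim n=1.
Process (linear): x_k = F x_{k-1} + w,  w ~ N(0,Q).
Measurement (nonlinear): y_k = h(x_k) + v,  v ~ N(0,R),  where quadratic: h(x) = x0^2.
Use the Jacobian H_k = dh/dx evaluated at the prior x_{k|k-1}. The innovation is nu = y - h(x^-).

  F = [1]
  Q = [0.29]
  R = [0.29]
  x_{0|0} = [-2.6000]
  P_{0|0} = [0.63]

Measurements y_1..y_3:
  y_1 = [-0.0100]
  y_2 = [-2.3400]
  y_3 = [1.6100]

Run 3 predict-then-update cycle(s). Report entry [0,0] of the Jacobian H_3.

step 1: x^-=[-2.6000]  P^-=[0.9200]  H_jac=[-5.2000]  S=[25.1668]  K=[-0.1901]  nu=[-6.7700]  x^+=[-1.3131]  P^+=[0.0106]
step 2: x^-=[-1.3131]  P^-=[0.3006]  H_jac=[-2.6262]  S=[2.3632]  K=[-0.3341]  nu=[-4.0642]  x^+=[0.0446]  P^+=[0.0369]
step 3: x^-=[0.0446]  P^-=[0.3269]  H_jac=[0.0892]  S=[0.2926]  K=[0.0996]  nu=[1.6080]  x^+=[0.2048]  P^+=[0.3240]

H_jac[0,0] = 0.0892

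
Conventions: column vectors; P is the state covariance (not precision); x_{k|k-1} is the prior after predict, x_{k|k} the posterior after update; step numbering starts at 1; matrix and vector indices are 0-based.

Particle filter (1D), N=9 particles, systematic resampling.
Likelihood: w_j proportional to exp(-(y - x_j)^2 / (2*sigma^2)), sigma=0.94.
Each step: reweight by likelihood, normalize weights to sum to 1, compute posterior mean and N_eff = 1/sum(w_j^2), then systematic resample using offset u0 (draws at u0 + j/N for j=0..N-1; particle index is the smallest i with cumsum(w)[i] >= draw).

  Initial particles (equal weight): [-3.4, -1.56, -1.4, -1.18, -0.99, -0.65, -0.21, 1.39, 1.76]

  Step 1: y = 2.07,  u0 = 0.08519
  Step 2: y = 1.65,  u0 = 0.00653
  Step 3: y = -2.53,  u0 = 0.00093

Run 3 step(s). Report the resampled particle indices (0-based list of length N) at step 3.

step 1: w=[0.0000, 0.0003, 0.0006, 0.0014, 0.0028, 0.0085, 0.0294, 0.4291, 0.5279]  mean=1.5080  Neff=2.1564  idx=[7, 7, 7, 7, 8, 8, 8, 8, 8]
step 2: w=[0.1092, 0.1092, 0.1092, 0.1092, 0.1127, 0.1127, 0.1127, 0.1127, 0.1127]  mean=1.5984  Neff=8.9978  idx=[0, 1, 2, 3, 4, 5, 6, 7, 8]
step 3: w=[0.2042, 0.2042, 0.2042, 0.2042, 0.0366, 0.0366, 0.0366, 0.0366, 0.0366]  mean=1.4577  Neff=5.7620  idx=[0, 0, 1, 1, 2, 2, 3, 3, 5]

resampled_idx = [0, 0, 1, 1, 2, 2, 3, 3, 5]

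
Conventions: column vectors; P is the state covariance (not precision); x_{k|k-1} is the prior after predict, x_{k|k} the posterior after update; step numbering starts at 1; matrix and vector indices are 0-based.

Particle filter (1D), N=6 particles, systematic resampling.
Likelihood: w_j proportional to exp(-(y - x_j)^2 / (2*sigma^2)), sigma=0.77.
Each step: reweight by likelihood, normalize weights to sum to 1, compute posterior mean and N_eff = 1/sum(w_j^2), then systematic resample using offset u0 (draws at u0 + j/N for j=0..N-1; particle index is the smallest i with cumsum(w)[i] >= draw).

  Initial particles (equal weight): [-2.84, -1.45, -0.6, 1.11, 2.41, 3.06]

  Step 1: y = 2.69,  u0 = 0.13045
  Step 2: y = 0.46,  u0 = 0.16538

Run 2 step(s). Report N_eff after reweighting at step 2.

step 1: w=[0.0000, 0.0000, 0.0001, 0.0625, 0.4803, 0.4572]  mean=2.6257  Neff=2.2544  idx=[4, 4, 4, 5, 5, 5]
step 2: w=[0.3079, 0.3079, 0.3079, 0.0254, 0.0254, 0.0254]  mean=2.4596  Neff=3.4921  idx=[0, 1, 1, 2, 2, 5]

N_eff = 3.4921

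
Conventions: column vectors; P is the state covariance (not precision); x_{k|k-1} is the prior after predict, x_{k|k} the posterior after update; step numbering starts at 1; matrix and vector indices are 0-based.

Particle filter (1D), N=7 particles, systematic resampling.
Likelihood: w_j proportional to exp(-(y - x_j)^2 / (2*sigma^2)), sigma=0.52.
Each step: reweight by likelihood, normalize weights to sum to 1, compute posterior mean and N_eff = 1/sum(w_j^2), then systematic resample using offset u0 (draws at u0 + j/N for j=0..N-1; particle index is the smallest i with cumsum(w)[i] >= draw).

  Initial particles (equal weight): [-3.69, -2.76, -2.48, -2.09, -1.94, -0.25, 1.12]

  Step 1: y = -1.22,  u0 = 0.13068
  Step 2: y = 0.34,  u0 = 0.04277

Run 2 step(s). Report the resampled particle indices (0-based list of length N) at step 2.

step 1: w=[0.0000, 0.0143, 0.0609, 0.2831, 0.4401, 0.2015, 0.0000]  mean=-1.6865  Neff=3.1412  idx=[3, 3, 4, 4, 4, 5, 5]
step 2: w=[0.0000, 0.0000, 0.0001, 0.0001, 0.0001, 0.4999, 0.4999]  mean=-0.2504  Neff=2.0009  idx=[5, 5, 5, 5, 6, 6, 6]

resampled_idx = [5, 5, 5, 5, 6, 6, 6]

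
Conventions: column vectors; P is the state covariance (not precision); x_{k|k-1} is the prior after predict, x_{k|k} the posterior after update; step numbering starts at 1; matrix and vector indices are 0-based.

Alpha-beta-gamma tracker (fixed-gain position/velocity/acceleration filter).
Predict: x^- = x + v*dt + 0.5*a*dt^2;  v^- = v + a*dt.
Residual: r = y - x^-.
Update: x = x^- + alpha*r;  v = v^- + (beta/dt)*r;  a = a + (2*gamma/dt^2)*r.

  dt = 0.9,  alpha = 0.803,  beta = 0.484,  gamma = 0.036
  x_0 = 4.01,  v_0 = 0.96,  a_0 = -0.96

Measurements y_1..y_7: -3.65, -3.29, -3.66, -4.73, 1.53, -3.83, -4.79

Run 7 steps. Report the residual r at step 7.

step 1: x_pred=4.4852  r=-8.1352  x^+=-2.0474  v^+=-4.2789  a^+=-1.6831
step 2: x_pred=-6.5801  r=3.2901  x^+=-3.9381  v^+=-4.0244  a^+=-1.3907
step 3: x_pred=-8.1233  r=4.4633  x^+=-4.5393  v^+=-2.8757  a^+=-0.9939
step 4: x_pred=-7.5300  r=2.8000  x^+=-5.2816  v^+=-2.2645  a^+=-0.7450
step 5: x_pred=-7.6214  r=9.1514  x^+=-0.2728  v^+=1.9864  a^+=0.0684
step 6: x_pred=1.5426  r=-5.3726  x^+=-2.7716  v^+=-0.8413  a^+=-0.4092
step 7: x_pred=-3.6945  r=-1.0955  x^+=-4.5742  v^+=-1.7987  a^+=-0.5065

resid = -1.0955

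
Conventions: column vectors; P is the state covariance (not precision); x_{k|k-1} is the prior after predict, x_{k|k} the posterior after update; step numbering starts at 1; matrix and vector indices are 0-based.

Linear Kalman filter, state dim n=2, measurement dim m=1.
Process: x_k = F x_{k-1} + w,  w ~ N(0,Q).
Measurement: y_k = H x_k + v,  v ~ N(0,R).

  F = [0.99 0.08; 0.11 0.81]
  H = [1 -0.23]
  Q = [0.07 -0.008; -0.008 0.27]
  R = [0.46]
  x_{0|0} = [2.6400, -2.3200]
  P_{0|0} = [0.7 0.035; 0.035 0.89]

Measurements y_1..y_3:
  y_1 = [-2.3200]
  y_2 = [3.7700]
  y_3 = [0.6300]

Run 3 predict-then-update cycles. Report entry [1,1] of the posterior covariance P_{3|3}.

step 1: x^-=[2.4280, -1.5888]  P^-=[0.7673 0.1543; 0.1543 0.8686]  S=[1.2023]  K=[0.6087; -0.0379]  nu=[-5.1134]  x^+=[-0.6845, -1.3952]  P^+=[0.3219 0.1820; 0.1820 0.8669]
step 2: x^-=[-0.7893, -1.2054]  P^-=[0.4198 0.2308; 0.2308 0.8751]  S=[0.8200]  K=[0.4473; 0.0360]  nu=[4.2820]  x^+=[1.1260, -1.0515]  P^+=[0.2558 0.2176; 0.2176 0.8740]
step 3: x^-=[1.0306, -0.7278]  P^-=[0.3608 0.2529; 0.2529 0.8853]  S=[0.7513]  K=[0.4028; 0.0656]  nu=[-0.5680]  x^+=[0.8018, -0.7651]  P^+=[0.2389 0.2330; 0.2330 0.8821]

P_post[1,1] = 0.8821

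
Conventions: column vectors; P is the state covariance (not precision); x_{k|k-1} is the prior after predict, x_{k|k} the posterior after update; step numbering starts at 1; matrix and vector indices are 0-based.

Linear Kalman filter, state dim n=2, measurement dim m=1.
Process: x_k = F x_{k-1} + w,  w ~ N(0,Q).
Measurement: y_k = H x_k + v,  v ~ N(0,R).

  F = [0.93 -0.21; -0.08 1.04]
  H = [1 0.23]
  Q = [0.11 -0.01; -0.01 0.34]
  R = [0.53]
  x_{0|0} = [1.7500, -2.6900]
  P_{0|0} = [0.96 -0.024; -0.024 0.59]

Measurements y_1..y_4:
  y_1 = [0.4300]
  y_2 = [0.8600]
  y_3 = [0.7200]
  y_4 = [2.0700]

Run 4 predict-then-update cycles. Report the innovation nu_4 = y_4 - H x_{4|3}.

innov = [0.4172]

step 1: x^-=[2.1924, -2.9376]  P^-=[0.9757 -0.2339; -0.2339 0.9883]  S=[1.4504]  K=[0.6356; -0.0045]  nu=[-1.0868]  x^+=[1.5016, -2.9327]  P^+=[0.3897 -0.2297; -0.2297 0.9883]
step 2: x^-=[2.0124, -3.1701]  P^-=[0.5804 -0.4809; -0.4809 1.4496]  S=[0.9659]  K=[0.4864; -0.1527]  nu=[-0.4233]  x^+=[1.8065, -3.1055]  P^+=[0.3519 -0.4091; -0.4091 1.4271]
step 3: x^-=[2.3322, -3.3742]  P^-=[0.6371 -0.7505; -0.7505 1.9539]  S=[0.9252]  K=[0.5020; -0.3254]  nu=[-0.8361]  x^+=[1.9125, -3.1022]  P^+=[0.4039 -0.5993; -0.5993 1.8559]
step 4: x^-=[2.4300, -3.3792]  P^-=[0.7753 -1.0351; -1.0351 2.4497]  S=[0.9587]  K=[0.5603; -0.4920]  nu=[0.4172]  x^+=[2.6638, -3.5845]  P^+=[0.4743 -0.7708; -0.7708 2.2176]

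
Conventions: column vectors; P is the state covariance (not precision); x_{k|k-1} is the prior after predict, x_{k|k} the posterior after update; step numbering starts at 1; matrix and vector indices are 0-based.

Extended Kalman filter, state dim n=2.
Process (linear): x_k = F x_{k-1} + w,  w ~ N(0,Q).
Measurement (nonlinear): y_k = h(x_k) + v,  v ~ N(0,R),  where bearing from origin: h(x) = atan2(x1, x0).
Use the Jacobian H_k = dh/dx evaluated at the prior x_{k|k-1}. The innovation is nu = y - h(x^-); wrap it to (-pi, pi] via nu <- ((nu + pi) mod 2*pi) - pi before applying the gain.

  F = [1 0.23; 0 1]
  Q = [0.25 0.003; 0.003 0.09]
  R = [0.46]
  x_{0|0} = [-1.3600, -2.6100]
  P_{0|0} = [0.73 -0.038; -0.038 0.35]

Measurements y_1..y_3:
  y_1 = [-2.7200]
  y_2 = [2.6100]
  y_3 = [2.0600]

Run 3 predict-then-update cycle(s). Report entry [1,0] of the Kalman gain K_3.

K[1,0] = -0.1550

step 1: x^-=[-1.9603, -2.6100]  P^-=[0.9810 0.0455; 0.0455 0.4400]  H_jac=[0.2450 -0.1840]  S=[0.5297]  K=[0.4379; -0.1318]  nu=[-0.5050]  x^+=[-2.1815, -2.5434]  P^+=[0.8795 0.0761; 0.0761 0.4308]
step 2: x^-=[-2.7664, -2.5434]  P^-=[1.1872 0.1782; 0.1782 0.5208]  H_jac=[0.1801 -0.1959]  S=[0.5059]  K=[0.3537; -0.1382]  nu=[-1.2750]  x^+=[-3.2174, -2.3672]  P^+=[1.1240 0.2029; 0.2029 0.5111]
step 3: x^-=[-3.7618, -2.3672]  P^-=[1.4943 0.3234; 0.3234 0.6011]  H_jac=[0.1198 -0.1904]  S=[0.4885]  K=[0.2405; -0.1550]  nu=[-1.6433]  x^+=[-4.1570, -2.1125]  P^+=[1.4661 0.3417; 0.3417 0.5894]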